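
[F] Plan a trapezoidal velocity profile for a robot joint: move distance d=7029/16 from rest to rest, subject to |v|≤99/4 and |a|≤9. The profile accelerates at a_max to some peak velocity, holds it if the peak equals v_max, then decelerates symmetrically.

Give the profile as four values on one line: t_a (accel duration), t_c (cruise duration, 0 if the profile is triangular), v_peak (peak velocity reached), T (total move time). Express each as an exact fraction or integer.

t_a=11/4 t_c=15 v_peak=99/4 T=41/2

v_max²/a_max = (99/4)²/9 = 1089/16
7029/16 ≥ 1089/16 → trapezoidal
t_a = (99/4)/9 = 11/4; v_peak = 99/4
d_cruise = 7029/16 − 1089/16 = 1485/4; t_c = (1485/4)/(99/4) = 15
T = 2·11/4 + 15 = 41/2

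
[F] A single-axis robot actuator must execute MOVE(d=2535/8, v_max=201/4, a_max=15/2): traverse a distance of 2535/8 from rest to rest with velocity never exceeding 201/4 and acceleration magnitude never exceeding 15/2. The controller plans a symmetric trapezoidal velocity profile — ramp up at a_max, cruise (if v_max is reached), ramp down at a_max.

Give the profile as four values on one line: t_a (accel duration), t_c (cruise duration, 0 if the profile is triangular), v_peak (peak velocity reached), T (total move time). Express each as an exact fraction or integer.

vₘ²/aₘ = (201/4)²/(15/2) = 13467/40
2535/8 < 13467/40 ⇒ no cruise
v_peak = √(2535/8·15/2) = √(38025/16) = 195/4
t_a = (195/4)/(15/2) = 13/2; t_c = 0
T = 2·13/2 = 13

t_a=13/2 t_c=0 v_peak=195/4 T=13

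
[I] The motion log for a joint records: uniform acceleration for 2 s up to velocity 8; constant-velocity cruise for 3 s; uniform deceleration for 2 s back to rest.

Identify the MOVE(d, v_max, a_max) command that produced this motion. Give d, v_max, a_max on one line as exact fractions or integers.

d=40 v_max=8 a_max=4

a_max = 8/2 = 4
d_a = ½·8·2 = 8; d_c = 8·3 = 24
d = 2·8 + 24 = 40
t_c = 3 > 0 → v_max = v_peak = 8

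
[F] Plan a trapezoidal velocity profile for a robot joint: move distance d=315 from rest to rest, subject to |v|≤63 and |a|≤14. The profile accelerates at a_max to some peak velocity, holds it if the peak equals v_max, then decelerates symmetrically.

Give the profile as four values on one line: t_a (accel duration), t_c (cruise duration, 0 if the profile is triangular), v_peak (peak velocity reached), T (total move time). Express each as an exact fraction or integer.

t_a=9/2 t_c=1/2 v_peak=63 T=19/2

vₘ²/aₘ = 63²/14 = 567/2
315 ≥ 567/2 ⇒ cruise phase
t_a = 63/14 = 9/2; v_peak = 63
d_cruise = 315 − 567/2 = 63/2; t_c = (63/2)/63 = 1/2
T = 2·9/2 + 1/2 = 19/2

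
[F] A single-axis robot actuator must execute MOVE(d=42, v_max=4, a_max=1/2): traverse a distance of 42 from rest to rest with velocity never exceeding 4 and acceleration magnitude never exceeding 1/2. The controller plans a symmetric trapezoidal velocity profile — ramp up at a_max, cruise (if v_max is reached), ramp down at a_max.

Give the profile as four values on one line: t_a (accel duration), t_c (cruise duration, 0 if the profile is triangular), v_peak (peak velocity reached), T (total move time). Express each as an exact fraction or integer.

t_a=8 t_c=5/2 v_peak=4 T=37/2

(v_max)²/a_max = 4²/(1/2) = 32
42 ≥ 32 → trapezoidal
t_a = 4/(1/2) = 8; v_peak = 4
d_cruise = 42 − 32 = 10; t_c = 10/4 = 5/2
T = 2·8 + 5/2 = 37/2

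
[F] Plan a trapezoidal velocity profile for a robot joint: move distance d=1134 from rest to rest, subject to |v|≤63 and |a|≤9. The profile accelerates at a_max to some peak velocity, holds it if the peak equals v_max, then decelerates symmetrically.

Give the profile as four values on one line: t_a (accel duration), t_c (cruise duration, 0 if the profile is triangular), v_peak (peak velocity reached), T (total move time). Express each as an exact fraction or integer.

v_max²/a_max = 63²/9 = 441
1134 ≥ 441 ⇒ cruise phase
t_a = 63/9 = 7; v_peak = 63
d_cruise = 1134 − 441 = 693; t_c = 693/63 = 11
T = 2·7 + 11 = 25

t_a=7 t_c=11 v_peak=63 T=25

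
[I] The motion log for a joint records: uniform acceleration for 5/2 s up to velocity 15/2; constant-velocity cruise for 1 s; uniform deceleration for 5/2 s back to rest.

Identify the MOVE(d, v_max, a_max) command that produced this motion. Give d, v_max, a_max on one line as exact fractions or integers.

a_max = (15/2)/(5/2) = 3
d_a = ½·15/2·5/2 = 75/8; d_c = 15/2·1 = 15/2
d = 2·75/8 + 15/2 = 105/4
t_c = 1 > 0 ⇒ limit active, v_max = 15/2

d=105/4 v_max=15/2 a_max=3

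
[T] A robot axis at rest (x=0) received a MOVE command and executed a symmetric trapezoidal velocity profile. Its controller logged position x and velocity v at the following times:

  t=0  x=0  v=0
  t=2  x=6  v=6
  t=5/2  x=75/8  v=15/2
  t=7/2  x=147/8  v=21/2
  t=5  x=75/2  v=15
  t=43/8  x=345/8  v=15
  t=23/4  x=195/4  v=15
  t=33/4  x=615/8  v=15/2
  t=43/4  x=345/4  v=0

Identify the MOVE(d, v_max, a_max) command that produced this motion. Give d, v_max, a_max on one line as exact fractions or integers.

d=345/4 v_max=15 a_max=3

final state: t=43/4, x=345/4, v=0 → d = 345/4
a_max = (6−0)/(2−0) = 3
max v = 15 over t∈[5,23/4] → v_max = 15
check: 15·(5+3/4) = 345/4 ✓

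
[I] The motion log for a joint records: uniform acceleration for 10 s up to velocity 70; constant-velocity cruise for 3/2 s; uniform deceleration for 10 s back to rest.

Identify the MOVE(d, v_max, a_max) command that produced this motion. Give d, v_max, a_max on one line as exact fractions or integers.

a_max = 70/10 = 7
d_a = ½·70·10 = 350; d_c = 70·3/2 = 105
d = 2·350 + 105 = 805
t_c = 3/2 > 0 ⇒ limit active, v_max = 70

d=805 v_max=70 a_max=7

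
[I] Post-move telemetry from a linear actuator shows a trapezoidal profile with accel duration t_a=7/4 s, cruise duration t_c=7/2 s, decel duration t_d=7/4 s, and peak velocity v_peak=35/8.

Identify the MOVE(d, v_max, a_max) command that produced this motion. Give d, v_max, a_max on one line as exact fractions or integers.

a_max = (35/8)/(7/4) = 5/2
d_a = ½·35/8·7/4 = 245/64; d_c = 35/8·7/2 = 245/16
d = 2·245/64 + 245/16 = 735/32
t_c = 7/2 > 0 ⇒ limit active, v_max = 35/8

d=735/32 v_max=35/8 a_max=5/2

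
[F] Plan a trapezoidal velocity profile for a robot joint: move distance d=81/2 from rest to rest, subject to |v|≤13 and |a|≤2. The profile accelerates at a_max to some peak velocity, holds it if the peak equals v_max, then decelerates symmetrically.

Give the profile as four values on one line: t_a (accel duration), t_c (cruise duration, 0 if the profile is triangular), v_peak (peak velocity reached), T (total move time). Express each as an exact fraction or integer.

(v_max)²/a_max = 13²/2 = 169/2
81/2 < 169/2 → triangular
v_peak = √(81/2·2) = √81 = 9
t_a = 9/2; t_c = 0
T = 2·9/2 = 9

t_a=9/2 t_c=0 v_peak=9 T=9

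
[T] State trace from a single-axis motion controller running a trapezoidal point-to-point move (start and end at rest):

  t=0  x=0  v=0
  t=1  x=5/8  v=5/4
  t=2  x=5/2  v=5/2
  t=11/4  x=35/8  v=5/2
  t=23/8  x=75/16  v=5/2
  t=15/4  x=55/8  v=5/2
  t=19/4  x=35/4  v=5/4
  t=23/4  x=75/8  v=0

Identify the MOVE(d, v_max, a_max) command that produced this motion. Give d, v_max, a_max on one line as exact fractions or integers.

d=75/8 v_max=5/2 a_max=5/4

final state: t=23/4, x=75/8, v=0 → d = 75/8
a_max = (5/4−0)/(1−0) = 5/4
max v = 5/2 over t∈[2,15/4] → v_max = 5/2
check: 5/2·(2+7/4) = 75/8 ✓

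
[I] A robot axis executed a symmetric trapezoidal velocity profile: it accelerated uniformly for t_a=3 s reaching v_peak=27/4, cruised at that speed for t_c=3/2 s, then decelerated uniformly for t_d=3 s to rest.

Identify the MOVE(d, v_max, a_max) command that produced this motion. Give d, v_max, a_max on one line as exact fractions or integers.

d=243/8 v_max=27/4 a_max=9/4

a_max = (27/4)/3 = 9/4
d_a = ½·27/4·3 = 81/8; d_c = 27/4·3/2 = 81/8
d = 2·81/8 + 81/8 = 243/8
t_c = 3/2 > 0 so v_max = 27/4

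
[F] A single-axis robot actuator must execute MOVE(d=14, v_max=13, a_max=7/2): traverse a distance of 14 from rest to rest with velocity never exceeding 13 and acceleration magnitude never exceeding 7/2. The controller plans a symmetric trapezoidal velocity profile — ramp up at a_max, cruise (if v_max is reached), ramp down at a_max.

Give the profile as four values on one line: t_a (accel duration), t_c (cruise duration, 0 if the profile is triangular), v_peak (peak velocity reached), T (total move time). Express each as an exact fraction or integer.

(v_max)²/a_max = 13²/(7/2) = 338/7
14 < 338/7 → triangular
v_peak = √(14·7/2) = √49 = 7
t_a = 7/(7/2) = 2; t_c = 0
T = 2·2 = 4

t_a=2 t_c=0 v_peak=7 T=4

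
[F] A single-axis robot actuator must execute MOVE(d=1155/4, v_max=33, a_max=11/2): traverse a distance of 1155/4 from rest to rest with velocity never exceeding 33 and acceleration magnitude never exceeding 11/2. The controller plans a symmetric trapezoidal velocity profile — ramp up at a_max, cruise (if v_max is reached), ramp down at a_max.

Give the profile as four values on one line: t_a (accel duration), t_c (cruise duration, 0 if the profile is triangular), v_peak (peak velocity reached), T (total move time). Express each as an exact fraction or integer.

v_max²/a_max = 33²/(11/2) = 198
1155/4 ≥ 198 ⇒ cruise phase
t_a = 33/(11/2) = 6; v_peak = 33
d_cruise = 1155/4 − 198 = 363/4; t_c = (363/4)/33 = 11/4
T = 2·6 + 11/4 = 59/4

t_a=6 t_c=11/4 v_peak=33 T=59/4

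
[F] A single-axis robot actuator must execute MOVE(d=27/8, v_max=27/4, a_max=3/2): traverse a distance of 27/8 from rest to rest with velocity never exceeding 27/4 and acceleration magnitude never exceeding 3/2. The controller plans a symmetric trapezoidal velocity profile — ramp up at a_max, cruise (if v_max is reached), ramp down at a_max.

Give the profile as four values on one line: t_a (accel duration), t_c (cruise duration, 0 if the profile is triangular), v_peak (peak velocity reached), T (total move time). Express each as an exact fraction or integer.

vₘ²/aₘ = (27/4)²/(3/2) = 243/8
27/8 < 243/8 → triangular
v_peak = √(27/8·3/2) = √(81/16) = 9/4
t_a = (9/4)/(3/2) = 3/2; t_c = 0
T = 2·3/2 = 3

t_a=3/2 t_c=0 v_peak=9/4 T=3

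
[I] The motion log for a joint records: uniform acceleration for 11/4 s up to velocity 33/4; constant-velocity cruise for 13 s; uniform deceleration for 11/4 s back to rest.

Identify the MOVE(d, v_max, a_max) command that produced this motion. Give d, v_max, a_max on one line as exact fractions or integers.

a_max = (33/4)/(11/4) = 3
d_a = ½·33/4·11/4 = 363/32; d_c = 33/4·13 = 429/4
d = 2·363/32 + 429/4 = 2079/16
t_c = 13 > 0 so v_max = 33/4

d=2079/16 v_max=33/4 a_max=3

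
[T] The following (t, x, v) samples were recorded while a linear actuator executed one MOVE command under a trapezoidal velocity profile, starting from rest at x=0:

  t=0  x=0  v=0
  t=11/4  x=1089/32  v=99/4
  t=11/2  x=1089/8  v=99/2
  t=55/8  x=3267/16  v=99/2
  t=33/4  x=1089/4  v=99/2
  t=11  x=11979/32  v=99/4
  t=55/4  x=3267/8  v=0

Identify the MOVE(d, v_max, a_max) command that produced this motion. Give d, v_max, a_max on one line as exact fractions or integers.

final state: t=55/4, x=3267/8, v=0 → d = 3267/8
a_max = (99/4−0)/(11/4−0) = 9
max v = 99/2 over t∈[11/2,33/4] → v_max = 99/2
check: 99/2·(11/2+11/4) = 3267/8 ✓

d=3267/8 v_max=99/2 a_max=9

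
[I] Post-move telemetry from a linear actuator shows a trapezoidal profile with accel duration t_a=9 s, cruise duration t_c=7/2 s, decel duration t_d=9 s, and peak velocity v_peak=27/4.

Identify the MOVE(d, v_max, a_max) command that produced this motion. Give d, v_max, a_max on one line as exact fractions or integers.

d=675/8 v_max=27/4 a_max=3/4

a_max = (27/4)/9 = 3/4
d_a = ½·27/4·9 = 243/8; d_c = 27/4·7/2 = 189/8
d = 2·243/8 + 189/8 = 675/8
t_c = 7/2 > 0 so v_max = 27/4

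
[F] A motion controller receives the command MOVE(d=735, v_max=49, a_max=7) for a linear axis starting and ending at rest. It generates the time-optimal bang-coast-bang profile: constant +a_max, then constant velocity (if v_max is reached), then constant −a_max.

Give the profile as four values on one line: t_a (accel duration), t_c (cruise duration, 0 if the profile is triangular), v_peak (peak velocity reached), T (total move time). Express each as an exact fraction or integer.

t_a=7 t_c=8 v_peak=49 T=22

vₘ²/aₘ = 49²/7 = 343
735 ≥ 343 → trapezoidal
t_a = 49/7 = 7; v_peak = 49
d_cruise = 735 − 343 = 392; t_c = 392/49 = 8
T = 2·7 + 8 = 22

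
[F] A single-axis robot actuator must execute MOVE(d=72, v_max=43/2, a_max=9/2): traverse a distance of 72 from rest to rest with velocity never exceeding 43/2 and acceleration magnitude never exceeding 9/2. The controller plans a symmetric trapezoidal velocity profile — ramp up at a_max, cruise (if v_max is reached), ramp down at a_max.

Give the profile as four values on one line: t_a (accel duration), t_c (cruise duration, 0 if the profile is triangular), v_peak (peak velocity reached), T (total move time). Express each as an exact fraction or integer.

(v_max)²/a_max = (43/2)²/(9/2) = 1849/18
72 < 1849/18 → triangular
v_peak = √(72·9/2) = √324 = 18
t_a = 18/(9/2) = 4; t_c = 0
T = 2·4 = 8

t_a=4 t_c=0 v_peak=18 T=8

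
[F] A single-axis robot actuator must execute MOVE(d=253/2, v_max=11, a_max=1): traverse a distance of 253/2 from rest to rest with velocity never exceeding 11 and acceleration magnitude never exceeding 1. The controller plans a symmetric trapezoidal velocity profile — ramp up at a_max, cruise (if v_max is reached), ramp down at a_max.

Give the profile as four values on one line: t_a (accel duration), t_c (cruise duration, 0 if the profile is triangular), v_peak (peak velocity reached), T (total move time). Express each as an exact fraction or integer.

t_a=11 t_c=1/2 v_peak=11 T=45/2

(v_max)²/a_max = 11²/1 = 121
253/2 ≥ 121 so v_max reached
t_a = 11/1 = 11; v_peak = 11
d_cruise = 253/2 − 121 = 11/2; t_c = (11/2)/11 = 1/2
T = 2·11 + 1/2 = 45/2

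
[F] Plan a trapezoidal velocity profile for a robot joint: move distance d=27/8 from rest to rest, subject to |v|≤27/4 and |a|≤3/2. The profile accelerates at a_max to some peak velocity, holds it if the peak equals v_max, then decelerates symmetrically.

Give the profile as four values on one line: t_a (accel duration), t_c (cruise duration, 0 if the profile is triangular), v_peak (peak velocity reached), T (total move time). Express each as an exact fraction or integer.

t_a=3/2 t_c=0 v_peak=9/4 T=3

(v_max)²/a_max = (27/4)²/(3/2) = 243/8
27/8 < 243/8 → triangular
v_peak = √(27/8·3/2) = √(81/16) = 9/4
t_a = (9/4)/(3/2) = 3/2; t_c = 0
T = 2·3/2 = 3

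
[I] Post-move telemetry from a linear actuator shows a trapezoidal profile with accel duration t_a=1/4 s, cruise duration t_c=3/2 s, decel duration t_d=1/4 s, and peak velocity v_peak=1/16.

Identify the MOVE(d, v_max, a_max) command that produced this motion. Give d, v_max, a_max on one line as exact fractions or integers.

d=7/64 v_max=1/16 a_max=1/4

a_max = (1/16)/(1/4) = 1/4
d_a = ½·1/16·1/4 = 1/128; d_c = 1/16·3/2 = 3/32
d = 2·1/128 + 3/32 = 7/64
t_c = 3/2 > 0 → v_max = v_peak = 1/16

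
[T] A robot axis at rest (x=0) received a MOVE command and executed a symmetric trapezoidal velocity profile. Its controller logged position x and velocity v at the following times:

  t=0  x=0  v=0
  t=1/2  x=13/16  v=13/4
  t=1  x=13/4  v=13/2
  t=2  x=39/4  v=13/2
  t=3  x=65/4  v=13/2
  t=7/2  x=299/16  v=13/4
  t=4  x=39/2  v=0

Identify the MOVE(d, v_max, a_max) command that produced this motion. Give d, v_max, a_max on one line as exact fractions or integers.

d=39/2 v_max=13/2 a_max=13/2

final state: t=4, x=39/2, v=0 → d = 39/2
a_max = (13/4−0)/(1/2−0) = 13/2
max v = 13/2 over t∈[1,3] → v_max = 13/2
check: 13/2·(1+2) = 39/2 ✓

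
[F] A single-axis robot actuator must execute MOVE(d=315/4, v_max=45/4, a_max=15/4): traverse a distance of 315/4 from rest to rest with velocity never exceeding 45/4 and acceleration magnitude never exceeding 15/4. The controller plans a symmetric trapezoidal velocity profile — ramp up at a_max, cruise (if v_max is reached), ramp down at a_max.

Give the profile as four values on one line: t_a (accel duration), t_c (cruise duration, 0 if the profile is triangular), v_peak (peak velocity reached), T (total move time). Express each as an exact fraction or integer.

t_a=3 t_c=4 v_peak=45/4 T=10

vₘ²/aₘ = (45/4)²/(15/4) = 135/4
315/4 ≥ 135/4 so v_max reached
t_a = (45/4)/(15/4) = 3; v_peak = 45/4
d_cruise = 315/4 − 135/4 = 45; t_c = 45/(45/4) = 4
T = 2·3 + 4 = 10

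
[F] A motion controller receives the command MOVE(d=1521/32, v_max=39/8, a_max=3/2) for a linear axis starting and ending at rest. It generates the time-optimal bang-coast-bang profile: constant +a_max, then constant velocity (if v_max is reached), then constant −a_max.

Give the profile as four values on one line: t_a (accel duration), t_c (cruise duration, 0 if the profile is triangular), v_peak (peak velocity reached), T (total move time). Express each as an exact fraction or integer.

t_a=13/4 t_c=13/2 v_peak=39/8 T=13

vₘ²/aₘ = (39/8)²/(3/2) = 507/32
1521/32 ≥ 507/32 → trapezoidal
t_a = (39/8)/(3/2) = 13/4; v_peak = 39/8
d_cruise = 1521/32 − 507/32 = 507/16; t_c = (507/16)/(39/8) = 13/2
T = 2·13/4 + 13/2 = 13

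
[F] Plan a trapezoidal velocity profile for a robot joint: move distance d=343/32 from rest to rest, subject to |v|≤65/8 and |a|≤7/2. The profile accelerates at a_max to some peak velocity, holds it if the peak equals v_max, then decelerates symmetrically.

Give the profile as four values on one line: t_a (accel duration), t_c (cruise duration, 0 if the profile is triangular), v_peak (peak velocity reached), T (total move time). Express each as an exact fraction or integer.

v_max²/a_max = (65/8)²/(7/2) = 4225/224
343/32 < 4225/224 → triangular
v_peak = √(343/32·7/2) = √(2401/64) = 49/8
t_a = (49/8)/(7/2) = 7/4; t_c = 0
T = 2·7/4 = 7/2

t_a=7/4 t_c=0 v_peak=49/8 T=7/2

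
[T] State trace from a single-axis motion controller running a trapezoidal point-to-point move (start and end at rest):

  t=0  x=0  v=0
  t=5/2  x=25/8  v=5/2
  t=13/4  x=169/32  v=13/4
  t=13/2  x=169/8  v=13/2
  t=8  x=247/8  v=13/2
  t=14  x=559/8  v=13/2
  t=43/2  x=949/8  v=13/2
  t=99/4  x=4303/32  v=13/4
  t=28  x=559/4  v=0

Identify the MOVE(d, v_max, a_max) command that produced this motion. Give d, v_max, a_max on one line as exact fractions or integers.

final state: t=28, x=559/4, v=0 → d = 559/4
a_max = (5/2−0)/(5/2−0) = 1
max v = 13/2 over t∈[13/2,43/2] → v_max = 13/2
check: 13/2·(13/2+15) = 559/4 ✓

d=559/4 v_max=13/2 a_max=1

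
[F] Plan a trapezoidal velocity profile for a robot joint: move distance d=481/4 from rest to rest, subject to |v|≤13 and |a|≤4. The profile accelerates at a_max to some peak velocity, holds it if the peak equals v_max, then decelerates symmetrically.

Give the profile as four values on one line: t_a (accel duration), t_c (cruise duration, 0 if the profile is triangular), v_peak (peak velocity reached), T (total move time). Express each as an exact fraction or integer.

t_a=13/4 t_c=6 v_peak=13 T=25/2

v_max²/a_max = 13²/4 = 169/4
481/4 ≥ 169/4 so v_max reached
t_a = 13/4; v_peak = 13
d_cruise = 481/4 − 169/4 = 78; t_c = 78/13 = 6
T = 2·13/4 + 6 = 25/2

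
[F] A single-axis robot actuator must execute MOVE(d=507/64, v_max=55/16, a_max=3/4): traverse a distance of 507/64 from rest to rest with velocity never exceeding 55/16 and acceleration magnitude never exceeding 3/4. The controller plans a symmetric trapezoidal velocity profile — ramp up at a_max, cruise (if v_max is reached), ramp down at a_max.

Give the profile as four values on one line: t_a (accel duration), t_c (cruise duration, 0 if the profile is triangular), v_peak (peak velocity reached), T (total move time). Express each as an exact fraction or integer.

vₘ²/aₘ = (55/16)²/(3/4) = 3025/192
507/64 < 3025/192 ⇒ no cruise
v_peak = √(507/64·3/4) = √(1521/256) = 39/16
t_a = (39/16)/(3/4) = 13/4; t_c = 0
T = 2·13/4 = 13/2

t_a=13/4 t_c=0 v_peak=39/16 T=13/2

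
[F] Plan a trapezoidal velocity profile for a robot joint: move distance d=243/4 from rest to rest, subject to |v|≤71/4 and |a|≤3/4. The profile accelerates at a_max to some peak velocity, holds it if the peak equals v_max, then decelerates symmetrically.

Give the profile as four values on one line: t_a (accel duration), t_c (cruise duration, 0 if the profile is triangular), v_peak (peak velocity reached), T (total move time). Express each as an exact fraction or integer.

t_a=9 t_c=0 v_peak=27/4 T=18

vₘ²/aₘ = (71/4)²/(3/4) = 5041/12
243/4 < 5041/12 → triangular
v_peak = √(243/4·3/4) = √(729/16) = 27/4
t_a = (27/4)/(3/4) = 9; t_c = 0
T = 2·9 = 18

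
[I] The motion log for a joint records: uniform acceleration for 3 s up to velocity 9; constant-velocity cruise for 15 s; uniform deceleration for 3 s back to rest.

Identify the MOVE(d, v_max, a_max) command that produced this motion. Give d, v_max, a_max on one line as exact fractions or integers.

d=162 v_max=9 a_max=3

a_max = 9/3 = 3
d_a = ½·9·3 = 27/2; d_c = 9·15 = 135
d = 2·27/2 + 135 = 162
t_c = 15 > 0 → v_max = v_peak = 9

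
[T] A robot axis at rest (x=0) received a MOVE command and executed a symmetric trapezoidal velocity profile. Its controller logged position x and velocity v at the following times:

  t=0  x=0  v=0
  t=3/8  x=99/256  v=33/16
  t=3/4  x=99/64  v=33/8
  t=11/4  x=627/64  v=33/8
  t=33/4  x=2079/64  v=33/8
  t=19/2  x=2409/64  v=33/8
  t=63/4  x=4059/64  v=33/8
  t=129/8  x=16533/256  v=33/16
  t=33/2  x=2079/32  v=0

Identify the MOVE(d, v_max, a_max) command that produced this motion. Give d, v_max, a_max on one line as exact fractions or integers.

d=2079/32 v_max=33/8 a_max=11/2

final state: t=33/2, x=2079/32, v=0 → d = 2079/32
a_max = (33/16−0)/(3/8−0) = 11/2
max v = 33/8 over t∈[3/4,63/4] → v_max = 33/8
check: 33/8·(3/4+15) = 2079/32 ✓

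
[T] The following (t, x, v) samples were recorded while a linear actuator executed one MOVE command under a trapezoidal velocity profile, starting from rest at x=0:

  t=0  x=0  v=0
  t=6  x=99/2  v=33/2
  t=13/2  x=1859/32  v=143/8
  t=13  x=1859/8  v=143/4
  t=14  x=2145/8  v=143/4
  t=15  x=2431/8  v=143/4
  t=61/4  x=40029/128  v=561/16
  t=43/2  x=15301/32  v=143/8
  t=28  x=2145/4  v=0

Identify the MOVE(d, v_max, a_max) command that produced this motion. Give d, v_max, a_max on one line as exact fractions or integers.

final state: t=28, x=2145/4, v=0 → d = 2145/4
a_max = (33/2−0)/(6−0) = 11/4
max v = 143/4 over t∈[13,15] → v_max = 143/4
check: 143/4·(13+2) = 2145/4 ✓

d=2145/4 v_max=143/4 a_max=11/4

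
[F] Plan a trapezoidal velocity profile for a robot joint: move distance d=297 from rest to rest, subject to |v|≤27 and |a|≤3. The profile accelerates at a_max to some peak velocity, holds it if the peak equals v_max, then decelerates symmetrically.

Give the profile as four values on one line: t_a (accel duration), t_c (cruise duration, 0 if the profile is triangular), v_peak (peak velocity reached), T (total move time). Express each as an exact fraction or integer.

vₘ²/aₘ = 27²/3 = 243
297 ≥ 243 ⇒ cruise phase
t_a = 27/3 = 9; v_peak = 27
d_cruise = 297 − 243 = 54; t_c = 54/27 = 2
T = 2·9 + 2 = 20

t_a=9 t_c=2 v_peak=27 T=20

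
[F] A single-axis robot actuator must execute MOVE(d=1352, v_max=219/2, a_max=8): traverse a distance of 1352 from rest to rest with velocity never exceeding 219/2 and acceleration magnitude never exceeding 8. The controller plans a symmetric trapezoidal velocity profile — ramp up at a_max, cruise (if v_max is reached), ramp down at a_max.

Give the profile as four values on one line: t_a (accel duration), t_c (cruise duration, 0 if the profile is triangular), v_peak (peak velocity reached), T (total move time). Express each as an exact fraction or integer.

vₘ²/aₘ = (219/2)²/8 = 47961/32
1352 < 47961/32 so t_c = 0
v_peak = √(1352·8) = √10816 = 104
t_a = 104/8 = 13; t_c = 0
T = 2·13 = 26

t_a=13 t_c=0 v_peak=104 T=26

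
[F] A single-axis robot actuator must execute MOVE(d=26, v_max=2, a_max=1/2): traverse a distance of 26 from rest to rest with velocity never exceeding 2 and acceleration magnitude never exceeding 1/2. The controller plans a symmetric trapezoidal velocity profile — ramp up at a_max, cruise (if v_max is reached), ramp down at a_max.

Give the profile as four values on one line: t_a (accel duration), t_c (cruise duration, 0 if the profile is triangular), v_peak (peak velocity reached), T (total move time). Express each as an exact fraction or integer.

vₘ²/aₘ = 2²/(1/2) = 8
26 ≥ 8 so v_max reached
t_a = 2/(1/2) = 4; v_peak = 2
d_cruise = 26 − 8 = 18; t_c = 18/2 = 9
T = 2·4 + 9 = 17

t_a=4 t_c=9 v_peak=2 T=17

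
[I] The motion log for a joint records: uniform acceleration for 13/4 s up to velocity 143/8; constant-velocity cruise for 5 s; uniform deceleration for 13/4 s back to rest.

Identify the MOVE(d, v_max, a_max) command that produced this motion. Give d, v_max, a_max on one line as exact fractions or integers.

a_max = (143/8)/(13/4) = 11/2
d_a = ½·143/8·13/4 = 1859/64; d_c = 143/8·5 = 715/8
d = 2·1859/64 + 715/8 = 4719/32
t_c = 5 > 0 ⇒ limit active, v_max = 143/8

d=4719/32 v_max=143/8 a_max=11/2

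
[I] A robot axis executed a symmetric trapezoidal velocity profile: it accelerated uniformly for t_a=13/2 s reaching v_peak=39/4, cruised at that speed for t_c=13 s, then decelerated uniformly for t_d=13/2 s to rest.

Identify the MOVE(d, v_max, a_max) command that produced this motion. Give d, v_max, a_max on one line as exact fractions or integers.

d=1521/8 v_max=39/4 a_max=3/2

a_max = (39/4)/(13/2) = 3/2
d_a = ½·39/4·13/2 = 507/16; d_c = 39/4·13 = 507/4
d = 2·507/16 + 507/4 = 1521/8
t_c = 13 > 0 → v_max = v_peak = 39/4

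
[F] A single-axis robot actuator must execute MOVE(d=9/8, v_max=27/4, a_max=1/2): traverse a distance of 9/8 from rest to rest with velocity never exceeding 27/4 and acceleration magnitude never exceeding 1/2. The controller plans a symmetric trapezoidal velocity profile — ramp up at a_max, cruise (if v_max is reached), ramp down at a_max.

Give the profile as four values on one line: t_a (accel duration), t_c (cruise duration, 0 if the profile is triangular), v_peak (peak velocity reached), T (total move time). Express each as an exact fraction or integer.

t_a=3/2 t_c=0 v_peak=3/4 T=3

vₘ²/aₘ = (27/4)²/(1/2) = 729/8
9/8 < 729/8 so t_c = 0
v_peak = √(9/8·1/2) = √(9/16) = 3/4
t_a = (3/4)/(1/2) = 3/2; t_c = 0
T = 2·3/2 = 3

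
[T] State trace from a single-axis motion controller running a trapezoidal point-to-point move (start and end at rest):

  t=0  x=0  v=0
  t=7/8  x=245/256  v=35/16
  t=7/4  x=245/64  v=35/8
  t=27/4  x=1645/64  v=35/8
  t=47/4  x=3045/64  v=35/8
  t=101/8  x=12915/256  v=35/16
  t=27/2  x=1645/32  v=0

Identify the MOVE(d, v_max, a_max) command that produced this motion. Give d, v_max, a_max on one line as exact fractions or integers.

d=1645/32 v_max=35/8 a_max=5/2

final state: t=27/2, x=1645/32, v=0 → d = 1645/32
a_max = (35/16−0)/(7/8−0) = 5/2
max v = 35/8 over t∈[7/4,47/4] → v_max = 35/8
check: 35/8·(7/4+10) = 1645/32 ✓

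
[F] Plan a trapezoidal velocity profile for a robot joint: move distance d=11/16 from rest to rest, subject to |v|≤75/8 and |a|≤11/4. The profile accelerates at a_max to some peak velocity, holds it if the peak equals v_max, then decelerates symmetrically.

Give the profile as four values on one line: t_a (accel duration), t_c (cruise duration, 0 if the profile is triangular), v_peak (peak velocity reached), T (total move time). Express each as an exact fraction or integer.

(v_max)²/a_max = (75/8)²/(11/4) = 5625/176
11/16 < 5625/176 so t_c = 0
v_peak = √(11/16·11/4) = √(121/64) = 11/8
t_a = (11/8)/(11/4) = 1/2; t_c = 0
T = 2·1/2 = 1

t_a=1/2 t_c=0 v_peak=11/8 T=1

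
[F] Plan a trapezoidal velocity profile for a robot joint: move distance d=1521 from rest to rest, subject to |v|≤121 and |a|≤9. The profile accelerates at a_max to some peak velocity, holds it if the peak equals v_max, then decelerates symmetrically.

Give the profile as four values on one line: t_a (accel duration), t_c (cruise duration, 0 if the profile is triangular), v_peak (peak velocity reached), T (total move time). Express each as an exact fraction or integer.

t_a=13 t_c=0 v_peak=117 T=26

(v_max)²/a_max = 121²/9 = 14641/9
1521 < 14641/9 ⇒ no cruise
v_peak = √(1521·9) = √13689 = 117
t_a = 117/9 = 13; t_c = 0
T = 2·13 = 26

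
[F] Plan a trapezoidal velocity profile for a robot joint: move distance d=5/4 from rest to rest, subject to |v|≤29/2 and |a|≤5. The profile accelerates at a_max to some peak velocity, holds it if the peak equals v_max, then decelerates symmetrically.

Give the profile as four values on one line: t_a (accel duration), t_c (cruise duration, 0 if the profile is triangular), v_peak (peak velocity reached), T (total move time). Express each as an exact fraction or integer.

(v_max)²/a_max = (29/2)²/5 = 841/20
5/4 < 841/20 → triangular
v_peak = √(5/4·5) = √(25/4) = 5/2
t_a = (5/2)/5 = 1/2; t_c = 0
T = 2·1/2 = 1

t_a=1/2 t_c=0 v_peak=5/2 T=1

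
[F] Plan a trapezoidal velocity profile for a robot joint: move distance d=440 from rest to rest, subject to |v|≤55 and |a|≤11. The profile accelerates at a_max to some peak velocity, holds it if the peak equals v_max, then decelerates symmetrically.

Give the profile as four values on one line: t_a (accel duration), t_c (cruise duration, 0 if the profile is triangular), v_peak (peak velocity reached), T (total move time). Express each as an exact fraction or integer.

v_max²/a_max = 55²/11 = 275
440 ≥ 275 so v_max reached
t_a = 55/11 = 5; v_peak = 55
d_cruise = 440 − 275 = 165; t_c = 165/55 = 3
T = 2·5 + 3 = 13

t_a=5 t_c=3 v_peak=55 T=13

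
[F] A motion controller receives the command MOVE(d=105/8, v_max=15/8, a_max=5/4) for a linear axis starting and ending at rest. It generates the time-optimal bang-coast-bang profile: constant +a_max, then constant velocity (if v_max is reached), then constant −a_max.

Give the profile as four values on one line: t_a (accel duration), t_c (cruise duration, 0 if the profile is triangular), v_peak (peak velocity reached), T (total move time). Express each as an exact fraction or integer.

vₘ²/aₘ = (15/8)²/(5/4) = 45/16
105/8 ≥ 45/16 → trapezoidal
t_a = (15/8)/(5/4) = 3/2; v_peak = 15/8
d_cruise = 105/8 − 45/16 = 165/16; t_c = (165/16)/(15/8) = 11/2
T = 2·3/2 + 11/2 = 17/2

t_a=3/2 t_c=11/2 v_peak=15/8 T=17/2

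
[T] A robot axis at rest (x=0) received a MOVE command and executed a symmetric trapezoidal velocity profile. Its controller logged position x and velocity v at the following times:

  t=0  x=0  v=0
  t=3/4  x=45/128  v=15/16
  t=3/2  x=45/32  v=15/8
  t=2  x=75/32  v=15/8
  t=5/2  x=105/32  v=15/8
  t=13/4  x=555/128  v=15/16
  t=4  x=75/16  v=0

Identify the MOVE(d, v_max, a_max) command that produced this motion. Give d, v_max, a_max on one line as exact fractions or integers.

d=75/16 v_max=15/8 a_max=5/4

final state: t=4, x=75/16, v=0 → d = 75/16
a_max = (15/16−0)/(3/4−0) = 5/4
max v = 15/8 over t∈[3/2,5/2] → v_max = 15/8
check: 15/8·(3/2+1) = 75/16 ✓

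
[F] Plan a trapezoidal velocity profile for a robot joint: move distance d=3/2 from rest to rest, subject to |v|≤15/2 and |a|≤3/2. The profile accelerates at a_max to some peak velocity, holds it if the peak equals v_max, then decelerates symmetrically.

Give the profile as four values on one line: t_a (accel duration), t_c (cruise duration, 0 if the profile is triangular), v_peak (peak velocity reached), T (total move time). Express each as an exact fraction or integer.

t_a=1 t_c=0 v_peak=3/2 T=2

v_max²/a_max = (15/2)²/(3/2) = 75/2
3/2 < 75/2 → triangular
v_peak = √(3/2·3/2) = √(9/4) = 3/2
t_a = (3/2)/(3/2) = 1; t_c = 0
T = 2·1 = 2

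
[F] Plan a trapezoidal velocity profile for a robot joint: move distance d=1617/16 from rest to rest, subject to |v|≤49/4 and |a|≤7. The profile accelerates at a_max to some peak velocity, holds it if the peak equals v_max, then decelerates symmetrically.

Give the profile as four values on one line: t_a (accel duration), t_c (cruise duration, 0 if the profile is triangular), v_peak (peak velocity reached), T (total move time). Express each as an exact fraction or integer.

(v_max)²/a_max = (49/4)²/7 = 343/16
1617/16 ≥ 343/16 ⇒ cruise phase
t_a = (49/4)/7 = 7/4; v_peak = 49/4
d_cruise = 1617/16 − 343/16 = 637/8; t_c = (637/8)/(49/4) = 13/2
T = 2·7/4 + 13/2 = 10

t_a=7/4 t_c=13/2 v_peak=49/4 T=10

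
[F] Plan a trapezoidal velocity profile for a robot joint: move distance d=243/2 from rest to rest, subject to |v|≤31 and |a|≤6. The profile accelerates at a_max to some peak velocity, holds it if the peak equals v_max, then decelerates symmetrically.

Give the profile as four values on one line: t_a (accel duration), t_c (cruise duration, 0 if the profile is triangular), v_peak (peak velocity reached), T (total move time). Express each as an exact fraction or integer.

t_a=9/2 t_c=0 v_peak=27 T=9

vₘ²/aₘ = 31²/6 = 961/6
243/2 < 961/6 so t_c = 0
v_peak = √(243/2·6) = √729 = 27
t_a = 27/6 = 9/2; t_c = 0
T = 2·9/2 = 9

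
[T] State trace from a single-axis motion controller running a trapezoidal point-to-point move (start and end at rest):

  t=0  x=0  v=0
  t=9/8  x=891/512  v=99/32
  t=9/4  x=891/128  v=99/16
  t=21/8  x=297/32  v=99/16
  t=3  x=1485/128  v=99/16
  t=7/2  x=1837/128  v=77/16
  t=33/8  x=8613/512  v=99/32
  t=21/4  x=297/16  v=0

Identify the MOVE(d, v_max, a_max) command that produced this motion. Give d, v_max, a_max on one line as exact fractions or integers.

d=297/16 v_max=99/16 a_max=11/4

final state: t=21/4, x=297/16, v=0 → d = 297/16
a_max = (99/32−0)/(9/8−0) = 11/4
max v = 99/16 over t∈[9/4,3] → v_max = 99/16
check: 99/16·(9/4+3/4) = 297/16 ✓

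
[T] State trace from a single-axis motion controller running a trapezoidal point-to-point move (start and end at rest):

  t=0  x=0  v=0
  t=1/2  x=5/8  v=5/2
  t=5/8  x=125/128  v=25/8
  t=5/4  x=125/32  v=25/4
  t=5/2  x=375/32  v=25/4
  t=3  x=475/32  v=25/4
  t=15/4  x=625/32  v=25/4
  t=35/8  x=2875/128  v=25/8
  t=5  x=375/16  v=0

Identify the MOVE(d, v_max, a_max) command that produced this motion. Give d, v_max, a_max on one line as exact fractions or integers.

final state: t=5, x=375/16, v=0 → d = 375/16
a_max = (5/2−0)/(1/2−0) = 5
max v = 25/4 over t∈[5/4,15/4] → v_max = 25/4
check: 25/4·(5/4+5/2) = 375/16 ✓

d=375/16 v_max=25/4 a_max=5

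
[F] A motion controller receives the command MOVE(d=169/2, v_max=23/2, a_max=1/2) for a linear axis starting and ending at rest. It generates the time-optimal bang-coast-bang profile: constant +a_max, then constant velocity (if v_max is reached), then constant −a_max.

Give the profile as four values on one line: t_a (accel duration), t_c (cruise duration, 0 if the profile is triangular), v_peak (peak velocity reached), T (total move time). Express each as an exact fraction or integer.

v_max²/a_max = (23/2)²/(1/2) = 529/2
169/2 < 529/2 so t_c = 0
v_peak = √(169/2·1/2) = √(169/4) = 13/2
t_a = (13/2)/(1/2) = 13; t_c = 0
T = 2·13 = 26

t_a=13 t_c=0 v_peak=13/2 T=26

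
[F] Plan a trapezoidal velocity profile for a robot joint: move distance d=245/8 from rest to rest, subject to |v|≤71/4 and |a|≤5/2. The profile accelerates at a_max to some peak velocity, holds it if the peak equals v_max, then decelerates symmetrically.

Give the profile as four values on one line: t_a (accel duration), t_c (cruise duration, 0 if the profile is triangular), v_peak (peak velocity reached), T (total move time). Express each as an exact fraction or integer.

(v_max)²/a_max = (71/4)²/(5/2) = 5041/40
245/8 < 5041/40 so t_c = 0
v_peak = √(245/8·5/2) = √(1225/16) = 35/4
t_a = (35/4)/(5/2) = 7/2; t_c = 0
T = 2·7/2 = 7

t_a=7/2 t_c=0 v_peak=35/4 T=7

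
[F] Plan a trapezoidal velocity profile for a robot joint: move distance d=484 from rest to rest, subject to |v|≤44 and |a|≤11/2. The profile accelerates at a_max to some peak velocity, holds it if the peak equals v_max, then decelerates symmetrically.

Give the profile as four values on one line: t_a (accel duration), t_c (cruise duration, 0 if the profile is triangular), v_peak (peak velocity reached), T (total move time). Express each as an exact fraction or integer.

t_a=8 t_c=3 v_peak=44 T=19

v_max²/a_max = 44²/(11/2) = 352
484 ≥ 352 → trapezoidal
t_a = 44/(11/2) = 8; v_peak = 44
d_cruise = 484 − 352 = 132; t_c = 132/44 = 3
T = 2·8 + 3 = 19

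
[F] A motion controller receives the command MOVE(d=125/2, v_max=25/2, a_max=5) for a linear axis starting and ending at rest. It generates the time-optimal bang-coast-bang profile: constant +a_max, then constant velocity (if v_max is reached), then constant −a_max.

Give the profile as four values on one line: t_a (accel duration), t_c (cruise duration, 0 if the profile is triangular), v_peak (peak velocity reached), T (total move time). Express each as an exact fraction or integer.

t_a=5/2 t_c=5/2 v_peak=25/2 T=15/2

v_max²/a_max = (25/2)²/5 = 125/4
125/2 ≥ 125/4 so v_max reached
t_a = (25/2)/5 = 5/2; v_peak = 25/2
d_cruise = 125/2 − 125/4 = 125/4; t_c = (125/4)/(25/2) = 5/2
T = 2·5/2 + 5/2 = 15/2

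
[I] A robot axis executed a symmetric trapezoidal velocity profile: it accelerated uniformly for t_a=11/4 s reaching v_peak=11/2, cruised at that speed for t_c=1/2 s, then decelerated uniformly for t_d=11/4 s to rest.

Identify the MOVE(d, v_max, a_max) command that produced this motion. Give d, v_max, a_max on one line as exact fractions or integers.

a_max = (11/2)/(11/4) = 2
d_a = ½·11/2·11/4 = 121/16; d_c = 11/2·1/2 = 11/4
d = 2·121/16 + 11/4 = 143/8
t_c = 1/2 > 0 → v_max = v_peak = 11/2

d=143/8 v_max=11/2 a_max=2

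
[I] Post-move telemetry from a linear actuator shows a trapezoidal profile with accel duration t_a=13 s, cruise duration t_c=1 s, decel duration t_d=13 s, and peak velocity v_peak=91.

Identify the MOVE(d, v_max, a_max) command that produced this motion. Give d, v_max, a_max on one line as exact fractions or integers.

d=1274 v_max=91 a_max=7

a_max = 91/13 = 7
d_a = ½·91·13 = 1183/2; d_c = 91·1 = 91
d = 2·1183/2 + 91 = 1274
t_c = 1 > 0 so v_max = 91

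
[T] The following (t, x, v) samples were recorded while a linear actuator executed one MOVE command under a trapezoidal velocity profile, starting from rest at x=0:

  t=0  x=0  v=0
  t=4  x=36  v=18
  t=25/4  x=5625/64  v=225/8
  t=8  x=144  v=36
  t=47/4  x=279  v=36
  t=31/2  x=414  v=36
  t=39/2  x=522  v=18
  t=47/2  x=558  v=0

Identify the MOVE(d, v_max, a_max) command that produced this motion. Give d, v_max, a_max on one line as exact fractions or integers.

final state: t=47/2, x=558, v=0 → d = 558
a_max = (18−0)/(4−0) = 9/2
max v = 36 over t∈[8,31/2] → v_max = 36
check: 36·(8+15/2) = 558 ✓

d=558 v_max=36 a_max=9/2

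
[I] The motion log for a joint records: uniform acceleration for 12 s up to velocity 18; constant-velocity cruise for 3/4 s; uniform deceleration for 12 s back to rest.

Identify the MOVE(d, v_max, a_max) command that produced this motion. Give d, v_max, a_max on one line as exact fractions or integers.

a_max = 18/12 = 3/2
d_a = ½·18·12 = 108; d_c = 18·3/4 = 27/2
d = 2·108 + 27/2 = 459/2
t_c = 3/4 > 0 so v_max = 18

d=459/2 v_max=18 a_max=3/2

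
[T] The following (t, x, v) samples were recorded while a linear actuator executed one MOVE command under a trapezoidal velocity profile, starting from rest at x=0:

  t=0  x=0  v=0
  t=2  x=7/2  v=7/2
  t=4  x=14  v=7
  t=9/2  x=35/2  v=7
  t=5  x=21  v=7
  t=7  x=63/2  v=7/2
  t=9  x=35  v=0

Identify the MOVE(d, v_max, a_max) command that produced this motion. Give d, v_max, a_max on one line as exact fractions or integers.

final state: t=9, x=35, v=0 → d = 35
a_max = (7/2−0)/(2−0) = 7/4
max v = 7 over t∈[4,5] → v_max = 7
check: 7·(4+1) = 35 ✓

d=35 v_max=7 a_max=7/4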